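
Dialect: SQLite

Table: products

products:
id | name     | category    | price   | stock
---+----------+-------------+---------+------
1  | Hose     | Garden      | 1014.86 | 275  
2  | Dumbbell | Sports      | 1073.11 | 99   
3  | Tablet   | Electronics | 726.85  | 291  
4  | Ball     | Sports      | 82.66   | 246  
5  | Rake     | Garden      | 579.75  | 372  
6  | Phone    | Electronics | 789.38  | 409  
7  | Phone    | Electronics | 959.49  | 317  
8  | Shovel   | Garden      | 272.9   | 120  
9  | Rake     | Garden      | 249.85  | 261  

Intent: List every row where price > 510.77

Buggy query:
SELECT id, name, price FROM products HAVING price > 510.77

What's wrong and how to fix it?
Bug: This is a non-aggregate query (no GROUP BY, no aggregates), so in SQLite the HAVING clause is invalid here; a row-level condition belongs in WHERE

Fix: Replace HAVING with WHERE since the condition applies to individual rows

Corrected query:
SELECT id, name, price FROM products WHERE price > 510.77

Result:
id | name     | price  
---+----------+--------
1  | Hose     | 1014.86
2  | Dumbbell | 1073.11
3  | Tablet   | 726.85 
5  | Rake     | 579.75 
6  | Phone    | 789.38 
7  | Phone    | 959.49 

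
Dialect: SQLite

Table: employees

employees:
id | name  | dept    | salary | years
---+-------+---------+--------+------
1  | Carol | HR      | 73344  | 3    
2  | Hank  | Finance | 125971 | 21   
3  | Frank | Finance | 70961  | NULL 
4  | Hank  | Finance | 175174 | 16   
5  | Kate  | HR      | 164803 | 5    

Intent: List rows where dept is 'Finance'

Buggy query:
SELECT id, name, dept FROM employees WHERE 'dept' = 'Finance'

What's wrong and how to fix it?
Bug: Single quotes denote string literals in SQL; the column name is being compared as a constant string

Fix: Reference the column as dept without single quotes

Corrected query:
SELECT id, name, dept FROM employees WHERE dept = 'Finance'

Result:
id | name  | dept   
---+-------+--------
2  | Hank  | Finance
3  | Frank | Finance
4  | Hank  | Finance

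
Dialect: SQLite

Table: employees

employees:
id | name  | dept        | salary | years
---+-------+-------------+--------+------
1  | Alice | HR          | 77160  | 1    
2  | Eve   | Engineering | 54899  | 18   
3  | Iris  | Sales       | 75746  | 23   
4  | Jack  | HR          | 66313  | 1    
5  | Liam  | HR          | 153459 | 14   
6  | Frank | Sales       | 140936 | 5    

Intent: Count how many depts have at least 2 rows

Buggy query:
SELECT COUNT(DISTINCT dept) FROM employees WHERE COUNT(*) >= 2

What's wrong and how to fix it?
Bug: COUNT(*) cannot appear in WHERE; the per-group count doesn't exist yet

Fix: Use a subquery that GROUPs and filters with HAVING, then count its rows

Corrected query:
SELECT COUNT(*) FROM (SELECT dept FROM employees GROUP BY dept HAVING COUNT(*) >= 2)

Result:
COUNT(*)
--------
2       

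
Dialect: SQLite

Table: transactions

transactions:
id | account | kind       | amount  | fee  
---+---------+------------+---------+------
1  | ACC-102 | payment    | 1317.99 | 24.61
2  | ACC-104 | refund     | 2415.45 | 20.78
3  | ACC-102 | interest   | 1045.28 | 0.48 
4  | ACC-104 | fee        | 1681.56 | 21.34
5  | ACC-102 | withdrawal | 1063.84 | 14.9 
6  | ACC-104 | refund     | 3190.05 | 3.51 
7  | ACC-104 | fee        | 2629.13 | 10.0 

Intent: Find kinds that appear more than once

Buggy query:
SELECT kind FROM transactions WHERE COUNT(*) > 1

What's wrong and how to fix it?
Bug: WHERE can't reference COUNT(*); aggregates are computed after WHERE

Fix: Group first, then use HAVING for the count condition

Corrected query:
SELECT kind FROM transactions GROUP BY kind HAVING COUNT(*) > 1

Result:
kind  
------
fee   
refund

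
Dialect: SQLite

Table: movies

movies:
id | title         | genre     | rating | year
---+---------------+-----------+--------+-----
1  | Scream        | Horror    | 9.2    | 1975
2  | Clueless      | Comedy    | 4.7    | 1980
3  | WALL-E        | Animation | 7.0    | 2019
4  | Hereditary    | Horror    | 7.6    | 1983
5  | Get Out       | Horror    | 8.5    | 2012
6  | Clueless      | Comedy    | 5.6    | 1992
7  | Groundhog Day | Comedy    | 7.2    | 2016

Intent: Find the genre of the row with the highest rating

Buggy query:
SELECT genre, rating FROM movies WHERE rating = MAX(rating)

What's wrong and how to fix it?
Bug: MAX(rating) is an aggregate and cannot be used directly in WHERE

Fix: Wrap MAX in a scalar subquery so WHERE compares against a single value

Corrected query:
SELECT genre, rating FROM movies WHERE rating = (SELECT MAX(rating) FROM movies)

Result:
genre  | rating
-------+-------
Horror | 9.2   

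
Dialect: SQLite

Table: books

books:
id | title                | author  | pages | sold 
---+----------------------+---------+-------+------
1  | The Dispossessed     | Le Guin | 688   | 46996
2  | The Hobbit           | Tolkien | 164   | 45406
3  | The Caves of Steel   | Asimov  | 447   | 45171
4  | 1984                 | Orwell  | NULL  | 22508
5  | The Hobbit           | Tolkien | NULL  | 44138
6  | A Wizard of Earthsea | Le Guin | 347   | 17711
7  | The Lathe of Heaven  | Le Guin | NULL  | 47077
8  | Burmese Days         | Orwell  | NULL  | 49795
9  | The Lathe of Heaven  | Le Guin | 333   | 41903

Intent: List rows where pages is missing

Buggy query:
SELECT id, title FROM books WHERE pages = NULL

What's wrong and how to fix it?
Bug: Comparing to NULL with '=' never matches; NULL = NULL is unknown, not true

Fix: Replace '= NULL' with 'IS NULL'

Corrected query:
SELECT id, title FROM books WHERE pages IS NULL

Result:
id | title              
---+--------------------
4  | 1984               
5  | The Hobbit         
7  | The Lathe of Heaven
8  | Burmese Days       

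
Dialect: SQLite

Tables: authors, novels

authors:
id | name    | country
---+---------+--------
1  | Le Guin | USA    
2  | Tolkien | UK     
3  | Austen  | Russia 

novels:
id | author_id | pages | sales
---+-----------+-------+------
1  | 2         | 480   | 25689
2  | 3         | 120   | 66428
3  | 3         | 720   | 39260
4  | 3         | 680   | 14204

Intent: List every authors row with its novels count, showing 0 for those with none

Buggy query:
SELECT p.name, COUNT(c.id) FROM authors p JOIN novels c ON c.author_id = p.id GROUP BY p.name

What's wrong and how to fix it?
Bug: INNER JOIN drops authors rows that have no matching novels rows

Fix: Use LEFT JOIN so parents without children still appear (COUNT(c.id) gives 0)

Corrected query:
SELECT p.name, COUNT(c.id) FROM authors p LEFT JOIN novels c ON c.author_id = p.id GROUP BY p.name

Result:
name    | COUNT(c.id)
--------+------------
Austen  | 3          
Le Guin | 0          
Tolkien | 1          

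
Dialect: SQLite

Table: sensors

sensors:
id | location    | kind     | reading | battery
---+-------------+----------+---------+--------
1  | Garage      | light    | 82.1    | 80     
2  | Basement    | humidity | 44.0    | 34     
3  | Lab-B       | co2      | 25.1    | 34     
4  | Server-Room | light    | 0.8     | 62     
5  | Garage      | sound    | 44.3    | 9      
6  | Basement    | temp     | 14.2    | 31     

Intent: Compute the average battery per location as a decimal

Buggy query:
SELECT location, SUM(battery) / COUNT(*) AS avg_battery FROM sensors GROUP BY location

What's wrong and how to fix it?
Bug: SUM(battery) and COUNT(*) are both integers; the division truncates the fractional part

Fix: Cast one side to REAL so the division keeps the fractional part

Corrected query:
SELECT location, SUM(battery) * 1.0 / COUNT(*) AS avg_battery FROM sensors GROUP BY location

Result:
location    | avg_battery
------------+------------
Basement    | 32.5       
Garage      | 44.5       
Lab-B       | 34         
Server-Room | 62         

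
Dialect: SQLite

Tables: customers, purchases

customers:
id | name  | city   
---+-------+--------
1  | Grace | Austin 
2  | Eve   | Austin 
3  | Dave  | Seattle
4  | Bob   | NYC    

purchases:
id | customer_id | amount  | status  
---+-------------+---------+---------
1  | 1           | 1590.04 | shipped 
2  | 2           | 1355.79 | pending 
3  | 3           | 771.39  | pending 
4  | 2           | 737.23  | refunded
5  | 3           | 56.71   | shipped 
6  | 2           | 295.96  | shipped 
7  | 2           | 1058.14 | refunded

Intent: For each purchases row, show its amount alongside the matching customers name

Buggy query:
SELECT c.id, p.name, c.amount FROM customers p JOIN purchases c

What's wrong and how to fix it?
Bug: JOIN with no ON clause produces a cartesian product; every purchases row pairs with every customers row

Fix: Add ON c.customer_id = p.id to the JOIN

Corrected query:
SELECT c.id, p.name, c.amount FROM customers p JOIN purchases c ON c.customer_id = p.id

Result:
id | name  | amount 
---+-------+--------
1  | Grace | 1590.04
2  | Eve   | 1355.79
3  | Dave  | 771.39 
4  | Eve   | 737.23 
5  | Dave  | 56.71  
6  | Eve   | 295.96 
7  | Eve   | 1058.14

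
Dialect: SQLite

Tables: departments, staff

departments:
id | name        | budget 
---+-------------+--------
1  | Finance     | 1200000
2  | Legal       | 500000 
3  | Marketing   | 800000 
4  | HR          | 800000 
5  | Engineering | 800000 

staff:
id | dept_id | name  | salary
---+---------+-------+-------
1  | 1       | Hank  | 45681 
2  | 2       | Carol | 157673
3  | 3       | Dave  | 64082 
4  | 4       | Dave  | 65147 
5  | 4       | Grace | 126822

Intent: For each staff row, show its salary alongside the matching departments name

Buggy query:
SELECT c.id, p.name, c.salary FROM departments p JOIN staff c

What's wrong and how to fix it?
Bug: JOIN with no ON clause produces a cartesian product; every staff row pairs with every departments row

Fix: Add ON c.dept_id = p.id to the JOIN

Corrected query:
SELECT c.id, p.name, c.salary FROM departments p JOIN staff c ON c.dept_id = p.id

Result:
id | name      | salary
---+-----------+-------
1  | Finance   | 45681 
2  | Legal     | 157673
3  | Marketing | 64082 
4  | HR        | 65147 
5  | HR        | 126822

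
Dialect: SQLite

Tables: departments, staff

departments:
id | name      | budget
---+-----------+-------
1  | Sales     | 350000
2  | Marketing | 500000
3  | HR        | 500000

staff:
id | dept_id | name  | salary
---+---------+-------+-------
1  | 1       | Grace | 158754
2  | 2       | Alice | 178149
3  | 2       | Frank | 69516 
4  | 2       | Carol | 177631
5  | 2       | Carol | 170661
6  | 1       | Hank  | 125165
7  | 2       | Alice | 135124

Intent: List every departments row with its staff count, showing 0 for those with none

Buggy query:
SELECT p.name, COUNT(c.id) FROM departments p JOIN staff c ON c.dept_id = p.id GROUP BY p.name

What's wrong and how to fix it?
Bug: An inner join excludes parents with zero children

Fix: Switch to LEFT JOIN to retain unmatched parent rows

Corrected query:
SELECT p.name, COUNT(c.id) FROM departments p LEFT JOIN staff c ON c.dept_id = p.id GROUP BY p.name

Result:
name      | COUNT(c.id)
----------+------------
HR        | 0          
Marketing | 5          
Sales     | 2          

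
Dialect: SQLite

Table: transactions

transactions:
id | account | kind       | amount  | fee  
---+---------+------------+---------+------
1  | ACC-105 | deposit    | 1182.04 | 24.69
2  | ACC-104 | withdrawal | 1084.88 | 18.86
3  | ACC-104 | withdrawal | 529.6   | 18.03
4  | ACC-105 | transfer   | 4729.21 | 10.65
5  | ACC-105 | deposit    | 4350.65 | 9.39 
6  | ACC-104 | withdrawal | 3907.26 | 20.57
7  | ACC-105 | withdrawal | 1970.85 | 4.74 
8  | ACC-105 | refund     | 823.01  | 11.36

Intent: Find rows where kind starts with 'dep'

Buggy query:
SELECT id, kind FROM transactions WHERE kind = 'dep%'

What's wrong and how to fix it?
Bug: '=' compares the literal string including the % character; pattern matching needs LIKE

Fix: Use LIKE for wildcard pattern matching

Corrected query:
SELECT id, kind FROM transactions WHERE kind LIKE 'dep%'

Result:
id | kind   
---+--------
1  | deposit
5  | deposit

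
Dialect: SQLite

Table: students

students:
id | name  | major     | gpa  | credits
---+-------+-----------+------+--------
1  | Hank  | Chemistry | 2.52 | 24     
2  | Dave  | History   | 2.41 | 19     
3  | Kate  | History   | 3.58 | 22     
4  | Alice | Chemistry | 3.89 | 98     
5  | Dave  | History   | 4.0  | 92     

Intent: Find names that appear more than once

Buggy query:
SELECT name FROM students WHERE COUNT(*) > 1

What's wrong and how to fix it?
Bug: WHERE can't reference COUNT(*); aggregates are computed after WHERE

Fix: Group first, then use HAVING for the count condition

Corrected query:
SELECT name FROM students GROUP BY name HAVING COUNT(*) > 1

Result:
name
----
Dave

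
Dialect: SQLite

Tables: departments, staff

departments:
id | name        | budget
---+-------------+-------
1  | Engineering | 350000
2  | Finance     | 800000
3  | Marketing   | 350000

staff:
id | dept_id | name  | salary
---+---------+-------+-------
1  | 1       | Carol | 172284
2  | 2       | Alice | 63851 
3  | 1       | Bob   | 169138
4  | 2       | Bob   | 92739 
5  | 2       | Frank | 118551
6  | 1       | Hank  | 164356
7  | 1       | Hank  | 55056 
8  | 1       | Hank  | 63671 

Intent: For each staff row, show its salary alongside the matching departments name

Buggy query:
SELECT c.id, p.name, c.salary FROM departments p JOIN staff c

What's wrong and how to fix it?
Bug: JOIN with no ON clause produces a cartesian product; every staff row pairs with every departments row

Fix: Add ON c.dept_id = p.id to the JOIN

Corrected query:
SELECT c.id, p.name, c.salary FROM departments p JOIN staff c ON c.dept_id = p.id

Result:
id | name        | salary
---+-------------+-------
1  | Engineering | 172284
2  | Finance     | 63851 
3  | Engineering | 169138
4  | Finance     | 92739 
5  | Finance     | 118551
6  | Engineering | 164356
7  | Engineering | 55056 
8  | Engineering | 63671 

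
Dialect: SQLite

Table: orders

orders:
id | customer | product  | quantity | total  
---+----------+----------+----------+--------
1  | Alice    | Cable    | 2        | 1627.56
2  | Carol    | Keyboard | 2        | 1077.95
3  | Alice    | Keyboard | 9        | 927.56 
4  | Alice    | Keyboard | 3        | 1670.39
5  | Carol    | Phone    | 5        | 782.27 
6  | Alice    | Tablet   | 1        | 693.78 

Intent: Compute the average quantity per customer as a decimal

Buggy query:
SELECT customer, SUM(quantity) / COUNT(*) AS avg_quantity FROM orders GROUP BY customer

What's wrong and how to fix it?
Bug: SUM(quantity) and COUNT(*) are both integers; the division truncates the fractional part

Fix: Cast one side to REAL so the division keeps the fractional part

Corrected query:
SELECT customer, SUM(quantity) * 1.0 / COUNT(*) AS avg_quantity FROM orders GROUP BY customer

Result:
customer | avg_quantity
---------+-------------
Alice    | 3.75        
Carol    | 3.5         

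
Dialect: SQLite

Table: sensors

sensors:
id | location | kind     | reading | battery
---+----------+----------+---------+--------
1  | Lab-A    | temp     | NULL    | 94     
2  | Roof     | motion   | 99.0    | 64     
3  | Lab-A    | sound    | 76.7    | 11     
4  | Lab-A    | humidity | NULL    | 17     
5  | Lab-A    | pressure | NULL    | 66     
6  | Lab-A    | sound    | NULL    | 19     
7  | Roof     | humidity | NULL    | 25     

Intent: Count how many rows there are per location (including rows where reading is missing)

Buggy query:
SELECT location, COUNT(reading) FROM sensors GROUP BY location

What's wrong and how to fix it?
Bug: COUNT(reading) skips NULLs, so groups with missing reading are undercounted

Fix: Replace COUNT(reading) with COUNT(*)

Corrected query:
SELECT location, COUNT(*) FROM sensors GROUP BY location

Result:
location | COUNT(*)
---------+---------
Lab-A    | 5       
Roof     | 2       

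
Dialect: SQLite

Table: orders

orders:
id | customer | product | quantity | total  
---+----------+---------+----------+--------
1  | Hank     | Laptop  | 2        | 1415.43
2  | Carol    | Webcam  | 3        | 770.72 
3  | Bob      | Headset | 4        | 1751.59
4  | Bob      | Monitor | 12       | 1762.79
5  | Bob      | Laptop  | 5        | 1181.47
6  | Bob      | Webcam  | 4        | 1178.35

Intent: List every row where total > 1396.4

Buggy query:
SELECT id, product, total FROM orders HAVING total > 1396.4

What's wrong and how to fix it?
Bug: This is a non-aggregate query (no GROUP BY, no aggregates), so in SQLite the HAVING clause is invalid here; a row-level condition belongs in WHERE

Fix: Replace HAVING with WHERE since the condition applies to individual rows

Corrected query:
SELECT id, product, total FROM orders WHERE total > 1396.4

Result:
id | product | total  
---+---------+--------
1  | Laptop  | 1415.43
3  | Headset | 1751.59
4  | Monitor | 1762.79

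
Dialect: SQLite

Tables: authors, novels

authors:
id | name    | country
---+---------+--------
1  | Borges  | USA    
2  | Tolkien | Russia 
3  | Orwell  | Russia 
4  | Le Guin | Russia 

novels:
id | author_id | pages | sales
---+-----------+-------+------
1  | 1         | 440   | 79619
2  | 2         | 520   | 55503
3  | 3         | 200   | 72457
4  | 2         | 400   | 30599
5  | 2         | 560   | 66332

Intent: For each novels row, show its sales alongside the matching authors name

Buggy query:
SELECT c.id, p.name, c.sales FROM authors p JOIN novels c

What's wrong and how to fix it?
Bug: JOIN with no ON clause produces a cartesian product; every novels row pairs with every authors row

Fix: Add ON c.author_id = p.id to the JOIN

Corrected query:
SELECT c.id, p.name, c.sales FROM authors p JOIN novels c ON c.author_id = p.id

Result:
id | name    | sales
---+---------+------
1  | Borges  | 79619
2  | Tolkien | 55503
3  | Orwell  | 72457
4  | Tolkien | 30599
5  | Tolkien | 66332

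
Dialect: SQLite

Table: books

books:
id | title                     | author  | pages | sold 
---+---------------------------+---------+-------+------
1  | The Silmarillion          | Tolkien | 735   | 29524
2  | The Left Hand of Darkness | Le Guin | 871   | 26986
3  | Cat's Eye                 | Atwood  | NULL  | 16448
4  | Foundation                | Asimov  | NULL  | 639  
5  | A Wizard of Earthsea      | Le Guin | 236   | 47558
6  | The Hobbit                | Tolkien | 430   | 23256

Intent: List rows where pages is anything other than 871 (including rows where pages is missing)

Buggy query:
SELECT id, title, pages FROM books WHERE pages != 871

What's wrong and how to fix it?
Bug: Inequality against NULL is unknown, not true; rows with NULL are dropped

Fix: Handle NULL separately with IS NULL alongside the inequality

Corrected query:
SELECT id, title, pages FROM books WHERE pages != 871 OR pages IS NULL

Result:
id | title                | pages
---+----------------------+------
1  | The Silmarillion     | 735  
3  | Cat's Eye            | NULL 
4  | Foundation           | NULL 
5  | A Wizard of Earthsea | 236  
6  | The Hobbit           | 430  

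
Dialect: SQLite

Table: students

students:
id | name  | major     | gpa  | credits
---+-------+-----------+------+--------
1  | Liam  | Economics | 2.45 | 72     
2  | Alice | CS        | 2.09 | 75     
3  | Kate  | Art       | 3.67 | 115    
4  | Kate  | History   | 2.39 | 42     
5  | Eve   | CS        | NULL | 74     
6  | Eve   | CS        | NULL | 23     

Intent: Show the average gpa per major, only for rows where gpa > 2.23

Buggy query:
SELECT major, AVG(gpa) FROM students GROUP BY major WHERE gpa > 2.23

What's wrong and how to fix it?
Bug: Row-level WHERE must come before GROUP BY in the clause order

Fix: Place WHERE between FROM and GROUP BY

Corrected query:
SELECT major, AVG(gpa) FROM students WHERE gpa > 2.23 GROUP BY major

Result:
major     | AVG(gpa)
----------+---------
Art       | 3.67    
Economics | 2.45    
History   | 2.39    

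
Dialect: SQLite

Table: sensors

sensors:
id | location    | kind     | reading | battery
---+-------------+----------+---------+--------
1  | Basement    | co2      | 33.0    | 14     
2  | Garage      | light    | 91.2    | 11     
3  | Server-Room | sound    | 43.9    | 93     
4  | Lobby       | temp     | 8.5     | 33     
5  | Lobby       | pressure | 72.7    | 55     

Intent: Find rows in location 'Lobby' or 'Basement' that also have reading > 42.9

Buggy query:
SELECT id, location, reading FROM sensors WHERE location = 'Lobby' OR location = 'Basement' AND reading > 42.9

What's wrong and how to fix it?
Bug: Without parentheses, AND is evaluated before OR, so the reading filter only applies to the 'Basement' branch

Fix: Group the OR with parentheses (or use IN), then AND the threshold

Corrected query:
SELECT id, location, reading FROM sensors WHERE (location = 'Lobby' OR location = 'Basement') AND reading > 42.9

Result:
id | location | reading
---+----------+--------
5  | Lobby    | 72.7   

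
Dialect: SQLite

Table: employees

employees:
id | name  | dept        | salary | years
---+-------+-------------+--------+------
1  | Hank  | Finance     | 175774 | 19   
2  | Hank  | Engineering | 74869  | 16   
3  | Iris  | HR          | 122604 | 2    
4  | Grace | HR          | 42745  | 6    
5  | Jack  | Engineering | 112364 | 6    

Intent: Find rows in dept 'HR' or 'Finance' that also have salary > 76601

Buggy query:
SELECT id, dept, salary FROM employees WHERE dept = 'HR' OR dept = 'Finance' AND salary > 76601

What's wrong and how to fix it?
Bug: AND binds tighter than OR, so this parses as dept = 'HR' OR (dept = 'Finance' AND salary > 76601)

Fix: Group the OR with parentheses (or use IN), then AND the threshold

Corrected query:
SELECT id, dept, salary FROM employees WHERE (dept = 'HR' OR dept = 'Finance') AND salary > 76601

Result:
id | dept    | salary
---+---------+-------
1  | Finance | 175774
3  | HR      | 122604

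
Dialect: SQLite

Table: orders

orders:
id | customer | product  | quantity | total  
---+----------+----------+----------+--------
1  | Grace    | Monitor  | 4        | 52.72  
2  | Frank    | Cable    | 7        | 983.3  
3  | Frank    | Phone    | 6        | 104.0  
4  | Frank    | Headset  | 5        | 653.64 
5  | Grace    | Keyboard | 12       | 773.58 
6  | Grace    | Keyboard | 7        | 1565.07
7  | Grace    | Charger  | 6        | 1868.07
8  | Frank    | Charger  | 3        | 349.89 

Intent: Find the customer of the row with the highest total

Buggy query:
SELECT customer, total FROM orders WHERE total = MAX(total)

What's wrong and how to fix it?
Bug: MAX(total) is an aggregate and cannot be used directly in WHERE

Fix: Use a subquery: WHERE total = (SELECT MAX(total) FROM orders)

Corrected query:
SELECT customer, total FROM orders WHERE total = (SELECT MAX(total) FROM orders)

Result:
customer | total  
---------+--------
Grace    | 1868.07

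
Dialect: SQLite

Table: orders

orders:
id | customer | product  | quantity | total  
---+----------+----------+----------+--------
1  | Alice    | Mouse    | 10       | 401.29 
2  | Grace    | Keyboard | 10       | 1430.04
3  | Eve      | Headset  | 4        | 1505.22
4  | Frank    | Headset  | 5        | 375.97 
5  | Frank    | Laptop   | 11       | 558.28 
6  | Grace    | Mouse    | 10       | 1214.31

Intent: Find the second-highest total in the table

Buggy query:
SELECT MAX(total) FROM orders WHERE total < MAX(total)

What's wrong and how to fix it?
Bug: MAX(total) on the right of the comparison is an aggregate-in-WHERE error

Fix: Compute the overall MAX in a subquery, then take MAX of rows below it

Corrected query:
SELECT MAX(total) FROM orders WHERE total < (SELECT MAX(total) FROM orders)

Result:
MAX(total)
----------
1430.04   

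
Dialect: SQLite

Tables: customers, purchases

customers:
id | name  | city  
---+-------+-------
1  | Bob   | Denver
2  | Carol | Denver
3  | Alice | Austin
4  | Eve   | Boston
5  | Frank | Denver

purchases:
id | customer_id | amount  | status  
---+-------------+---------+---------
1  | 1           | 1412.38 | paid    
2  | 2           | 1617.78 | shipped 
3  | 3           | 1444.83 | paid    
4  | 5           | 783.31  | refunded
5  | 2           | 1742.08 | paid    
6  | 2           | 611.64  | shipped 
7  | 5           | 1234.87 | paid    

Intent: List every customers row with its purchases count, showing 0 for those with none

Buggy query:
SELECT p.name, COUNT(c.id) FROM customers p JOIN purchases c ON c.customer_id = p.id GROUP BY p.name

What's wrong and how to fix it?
Bug: INNER JOIN drops customers rows that have no matching purchases rows

Fix: Switch to LEFT JOIN to retain unmatched parent rows

Corrected query:
SELECT p.name, COUNT(c.id) FROM customers p LEFT JOIN purchases c ON c.customer_id = p.id GROUP BY p.name

Result:
name  | COUNT(c.id)
------+------------
Alice | 1          
Bob   | 1          
Carol | 3          
Eve   | 0          
Frank | 2          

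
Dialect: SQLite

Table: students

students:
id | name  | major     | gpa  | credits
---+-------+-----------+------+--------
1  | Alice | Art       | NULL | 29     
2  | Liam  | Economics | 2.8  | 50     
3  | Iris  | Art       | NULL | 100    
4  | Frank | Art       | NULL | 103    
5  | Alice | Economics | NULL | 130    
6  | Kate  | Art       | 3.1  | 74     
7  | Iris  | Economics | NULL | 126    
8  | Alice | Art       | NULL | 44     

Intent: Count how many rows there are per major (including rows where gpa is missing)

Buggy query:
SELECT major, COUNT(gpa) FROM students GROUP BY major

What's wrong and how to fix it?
Bug: COUNT(column) counts non-NULL values only; rows with NULL gpa aren't counted

Fix: Use COUNT(*) to count all rows regardless of NULL

Corrected query:
SELECT major, COUNT(*) FROM students GROUP BY major

Result:
major     | COUNT(*)
----------+---------
Art       | 5       
Economics | 3       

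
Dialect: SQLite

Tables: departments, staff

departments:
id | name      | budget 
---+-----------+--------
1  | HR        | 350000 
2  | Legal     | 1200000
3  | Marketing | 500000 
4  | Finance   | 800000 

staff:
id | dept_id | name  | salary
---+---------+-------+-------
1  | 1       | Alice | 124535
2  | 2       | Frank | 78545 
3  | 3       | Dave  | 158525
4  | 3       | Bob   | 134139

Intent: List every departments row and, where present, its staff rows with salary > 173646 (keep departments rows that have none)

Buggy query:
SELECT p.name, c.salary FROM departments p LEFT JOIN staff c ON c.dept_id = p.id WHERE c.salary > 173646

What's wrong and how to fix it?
Bug: Filtering c.salary in WHERE discards the NULL rows produced by LEFT JOIN, turning it into an inner join

Fix: Put 'c.salary > 173646' in the JOIN's ON clause instead of WHERE

Corrected query:
SELECT p.name, c.salary FROM departments p LEFT JOIN staff c ON c.dept_id = p.id AND c.salary > 173646

Result:
name      | salary
----------+-------
HR        | NULL  
Legal     | NULL  
Marketing | NULL  
Finance   | NULL  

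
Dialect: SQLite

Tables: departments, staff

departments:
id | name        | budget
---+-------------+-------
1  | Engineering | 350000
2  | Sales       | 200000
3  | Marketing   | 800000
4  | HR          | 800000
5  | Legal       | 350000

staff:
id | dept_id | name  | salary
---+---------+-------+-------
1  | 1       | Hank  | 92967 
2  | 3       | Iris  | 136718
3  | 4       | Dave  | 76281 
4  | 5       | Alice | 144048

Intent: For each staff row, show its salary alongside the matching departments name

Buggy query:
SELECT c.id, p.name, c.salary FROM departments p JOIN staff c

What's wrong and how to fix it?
Bug: JOIN with no ON clause produces a cartesian product; every staff row pairs with every departments row

Fix: Specify the join condition linking the foreign key to the parent id

Corrected query:
SELECT c.id, p.name, c.salary FROM departments p JOIN staff c ON c.dept_id = p.id

Result:
id | name        | salary
---+-------------+-------
1  | Engineering | 92967 
2  | Marketing   | 136718
3  | HR          | 76281 
4  | Legal       | 144048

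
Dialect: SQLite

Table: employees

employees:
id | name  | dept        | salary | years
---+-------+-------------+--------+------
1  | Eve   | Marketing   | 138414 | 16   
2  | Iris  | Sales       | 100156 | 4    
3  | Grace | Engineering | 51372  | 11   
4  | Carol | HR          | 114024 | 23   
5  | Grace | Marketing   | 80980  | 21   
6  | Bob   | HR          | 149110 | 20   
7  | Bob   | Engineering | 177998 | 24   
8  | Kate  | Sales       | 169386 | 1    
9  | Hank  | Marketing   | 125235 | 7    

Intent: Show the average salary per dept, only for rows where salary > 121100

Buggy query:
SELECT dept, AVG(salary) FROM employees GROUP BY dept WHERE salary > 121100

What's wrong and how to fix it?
Bug: Row-level WHERE must come before GROUP BY in the clause order

Fix: Move the WHERE clause before GROUP BY

Corrected query:
SELECT dept, AVG(salary) FROM employees WHERE salary > 121100 GROUP BY dept

Result:
dept        | AVG(salary)
------------+------------
Engineering | 177998     
HR          | 149110     
Marketing   | 131824.5   
Sales       | 169386     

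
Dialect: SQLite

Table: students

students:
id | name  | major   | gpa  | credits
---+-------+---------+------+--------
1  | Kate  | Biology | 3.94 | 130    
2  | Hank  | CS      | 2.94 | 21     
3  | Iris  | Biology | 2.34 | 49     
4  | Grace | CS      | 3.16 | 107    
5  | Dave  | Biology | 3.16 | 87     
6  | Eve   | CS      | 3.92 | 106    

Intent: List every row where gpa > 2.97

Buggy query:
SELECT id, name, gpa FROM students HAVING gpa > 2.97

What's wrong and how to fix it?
Bug: HAVING filters the output of aggregation, but this query has no GROUP BY and no aggregate functions, so SQLite rejects it (HAVING clause on a non-aggregate query); the condition here is per row

Fix: Replace HAVING with WHERE since the condition applies to individual rows

Corrected query:
SELECT id, name, gpa FROM students WHERE gpa > 2.97

Result:
id | name  | gpa 
---+-------+-----
1  | Kate  | 3.94
4  | Grace | 3.16
5  | Dave  | 3.16
6  | Eve   | 3.92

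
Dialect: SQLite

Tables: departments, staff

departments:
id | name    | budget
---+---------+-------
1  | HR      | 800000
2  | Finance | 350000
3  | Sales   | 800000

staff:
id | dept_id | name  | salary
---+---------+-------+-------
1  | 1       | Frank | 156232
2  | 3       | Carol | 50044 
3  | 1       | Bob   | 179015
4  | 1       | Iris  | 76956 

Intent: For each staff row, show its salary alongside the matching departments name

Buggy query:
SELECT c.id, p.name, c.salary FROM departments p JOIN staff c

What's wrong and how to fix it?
Bug: JOIN with no ON clause produces a cartesian product; every staff row pairs with every departments row

Fix: Add ON c.dept_id = p.id to the JOIN

Corrected query:
SELECT c.id, p.name, c.salary FROM departments p JOIN staff c ON c.dept_id = p.id

Result:
id | name  | salary
---+-------+-------
1  | HR    | 156232
2  | Sales | 50044 
3  | HR    | 179015
4  | HR    | 76956 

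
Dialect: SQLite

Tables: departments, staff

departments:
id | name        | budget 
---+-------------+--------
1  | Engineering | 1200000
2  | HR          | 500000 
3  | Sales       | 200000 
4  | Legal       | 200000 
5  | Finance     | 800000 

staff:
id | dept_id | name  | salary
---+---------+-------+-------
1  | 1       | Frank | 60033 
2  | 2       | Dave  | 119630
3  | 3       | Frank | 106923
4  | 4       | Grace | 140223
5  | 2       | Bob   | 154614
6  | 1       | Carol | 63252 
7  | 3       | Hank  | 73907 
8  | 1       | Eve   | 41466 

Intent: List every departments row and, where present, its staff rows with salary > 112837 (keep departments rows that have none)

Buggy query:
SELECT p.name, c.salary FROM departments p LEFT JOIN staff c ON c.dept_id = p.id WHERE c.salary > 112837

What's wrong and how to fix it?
Bug: Filtering c.salary in WHERE discards the NULL rows produced by LEFT JOIN, turning it into an inner join

Fix: Put 'c.salary > 112837' in the JOIN's ON clause instead of WHERE

Corrected query:
SELECT p.name, c.salary FROM departments p LEFT JOIN staff c ON c.dept_id = p.id AND c.salary > 112837

Result:
name        | salary
------------+-------
Engineering | NULL  
HR          | 119630
HR          | 154614
Sales       | NULL  
Legal       | 140223
Finance     | NULL  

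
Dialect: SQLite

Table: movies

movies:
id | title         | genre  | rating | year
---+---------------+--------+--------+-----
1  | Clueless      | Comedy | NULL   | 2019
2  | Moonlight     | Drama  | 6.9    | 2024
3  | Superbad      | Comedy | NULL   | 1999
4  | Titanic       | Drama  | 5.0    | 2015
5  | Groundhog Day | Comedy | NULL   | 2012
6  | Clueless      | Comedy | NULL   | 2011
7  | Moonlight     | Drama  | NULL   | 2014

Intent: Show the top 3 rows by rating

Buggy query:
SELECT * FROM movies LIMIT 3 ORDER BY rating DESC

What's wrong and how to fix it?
Bug: ORDER BY cannot follow LIMIT; LIMIT is the final clause

Fix: Swap the clauses: ORDER BY first, then LIMIT

Corrected query:
SELECT * FROM movies ORDER BY rating DESC LIMIT 3

Result:
id | title     | genre  | rating | year
---+-----------+--------+--------+-----
2  | Moonlight | Drama  | 6.9    | 2024
4  | Titanic   | Drama  | 5      | 2015
1  | Clueless  | Comedy | NULL   | 2019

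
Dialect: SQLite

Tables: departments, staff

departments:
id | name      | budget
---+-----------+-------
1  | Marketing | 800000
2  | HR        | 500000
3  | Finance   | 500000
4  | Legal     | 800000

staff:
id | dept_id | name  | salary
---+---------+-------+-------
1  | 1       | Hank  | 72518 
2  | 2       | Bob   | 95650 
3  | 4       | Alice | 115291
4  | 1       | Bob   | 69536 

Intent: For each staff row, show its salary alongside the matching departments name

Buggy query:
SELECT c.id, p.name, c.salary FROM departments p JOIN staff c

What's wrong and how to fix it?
Bug: JOIN with no ON clause produces a cartesian product; every staff row pairs with every departments row

Fix: Specify the join condition linking the foreign key to the parent id

Corrected query:
SELECT c.id, p.name, c.salary FROM departments p JOIN staff c ON c.dept_id = p.id

Result:
id | name      | salary
---+-----------+-------
1  | Marketing | 72518 
2  | HR        | 95650 
3  | Legal     | 115291
4  | Marketing | 69536 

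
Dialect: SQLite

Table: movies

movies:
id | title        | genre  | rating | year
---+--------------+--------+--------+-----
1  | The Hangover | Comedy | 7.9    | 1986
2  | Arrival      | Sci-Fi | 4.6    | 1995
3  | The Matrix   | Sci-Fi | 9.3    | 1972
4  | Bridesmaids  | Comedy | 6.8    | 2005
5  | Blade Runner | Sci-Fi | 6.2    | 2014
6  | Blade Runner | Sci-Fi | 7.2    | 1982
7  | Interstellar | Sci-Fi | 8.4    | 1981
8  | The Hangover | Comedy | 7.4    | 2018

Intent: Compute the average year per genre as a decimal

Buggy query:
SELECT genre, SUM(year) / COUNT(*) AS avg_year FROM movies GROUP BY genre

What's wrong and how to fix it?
Bug: Both operands are integers, so '/' performs integer division and truncates

Fix: Cast one side to REAL so the division keeps the fractional part

Corrected query:
SELECT genre, SUM(year) * 1.0 / COUNT(*) AS avg_year FROM movies GROUP BY genre

Result:
genre  | avg_year
-------+---------
Comedy | 2003    
Sci-Fi | 1988.8  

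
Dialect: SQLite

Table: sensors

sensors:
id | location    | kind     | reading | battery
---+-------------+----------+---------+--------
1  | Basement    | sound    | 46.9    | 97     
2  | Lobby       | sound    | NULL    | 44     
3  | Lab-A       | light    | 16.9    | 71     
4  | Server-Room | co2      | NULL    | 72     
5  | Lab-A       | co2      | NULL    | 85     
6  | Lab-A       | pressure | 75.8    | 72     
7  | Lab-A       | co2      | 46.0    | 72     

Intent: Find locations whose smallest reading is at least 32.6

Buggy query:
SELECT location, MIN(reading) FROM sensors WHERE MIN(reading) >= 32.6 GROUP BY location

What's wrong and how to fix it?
Bug: Aggregates like MIN are computed per group after WHERE runs

Fix: Use HAVING for the per-group MIN condition

Corrected query:
SELECT location, MIN(reading) FROM sensors GROUP BY location HAVING MIN(reading) >= 32.6

Result:
location | MIN(reading)
---------+-------------
Basement | 46.9        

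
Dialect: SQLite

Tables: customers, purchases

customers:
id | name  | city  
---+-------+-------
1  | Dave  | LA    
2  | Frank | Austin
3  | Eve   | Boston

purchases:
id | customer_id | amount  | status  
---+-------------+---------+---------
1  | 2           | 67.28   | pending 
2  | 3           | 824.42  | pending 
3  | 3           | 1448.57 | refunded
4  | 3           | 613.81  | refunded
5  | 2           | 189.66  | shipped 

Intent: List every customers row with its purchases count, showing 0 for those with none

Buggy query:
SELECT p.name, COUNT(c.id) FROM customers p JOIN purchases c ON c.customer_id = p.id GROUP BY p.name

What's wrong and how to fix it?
Bug: INNER JOIN drops customers rows that have no matching purchases rows

Fix: Use LEFT JOIN so parents without children still appear (COUNT(c.id) gives 0)

Corrected query:
SELECT p.name, COUNT(c.id) FROM customers p LEFT JOIN purchases c ON c.customer_id = p.id GROUP BY p.name

Result:
name  | COUNT(c.id)
------+------------
Dave  | 0          
Eve   | 3          
Frank | 2          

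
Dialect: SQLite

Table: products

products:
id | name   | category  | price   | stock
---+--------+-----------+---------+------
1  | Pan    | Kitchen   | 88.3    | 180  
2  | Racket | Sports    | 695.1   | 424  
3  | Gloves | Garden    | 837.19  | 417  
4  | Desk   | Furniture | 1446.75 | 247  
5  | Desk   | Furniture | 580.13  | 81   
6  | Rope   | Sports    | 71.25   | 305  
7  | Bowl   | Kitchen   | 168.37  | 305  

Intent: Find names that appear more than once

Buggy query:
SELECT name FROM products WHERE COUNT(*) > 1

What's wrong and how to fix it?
Bug: COUNT(*) is an aggregate and cannot be used in WHERE

Fix: GROUP BY name, then filter groups with HAVING COUNT(*) > 1

Corrected query:
SELECT name FROM products GROUP BY name HAVING COUNT(*) > 1

Result:
name
----
Desk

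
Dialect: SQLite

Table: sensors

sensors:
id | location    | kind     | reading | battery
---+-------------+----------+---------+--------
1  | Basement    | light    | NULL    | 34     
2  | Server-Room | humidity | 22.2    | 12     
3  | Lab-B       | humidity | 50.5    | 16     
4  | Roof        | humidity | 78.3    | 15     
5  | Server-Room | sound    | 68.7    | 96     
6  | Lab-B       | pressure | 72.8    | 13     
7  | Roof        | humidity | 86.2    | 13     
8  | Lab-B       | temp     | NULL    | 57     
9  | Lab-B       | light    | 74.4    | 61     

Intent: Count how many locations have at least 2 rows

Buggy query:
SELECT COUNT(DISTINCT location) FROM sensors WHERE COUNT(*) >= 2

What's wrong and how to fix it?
Bug: COUNT(*) cannot appear in WHERE; the per-group count doesn't exist yet

Fix: Group first with HAVING COUNT(*) >= 2, then COUNT the resulting groups

Corrected query:
SELECT COUNT(*) FROM (SELECT location FROM sensors GROUP BY location HAVING COUNT(*) >= 2)

Result:
COUNT(*)
--------
3       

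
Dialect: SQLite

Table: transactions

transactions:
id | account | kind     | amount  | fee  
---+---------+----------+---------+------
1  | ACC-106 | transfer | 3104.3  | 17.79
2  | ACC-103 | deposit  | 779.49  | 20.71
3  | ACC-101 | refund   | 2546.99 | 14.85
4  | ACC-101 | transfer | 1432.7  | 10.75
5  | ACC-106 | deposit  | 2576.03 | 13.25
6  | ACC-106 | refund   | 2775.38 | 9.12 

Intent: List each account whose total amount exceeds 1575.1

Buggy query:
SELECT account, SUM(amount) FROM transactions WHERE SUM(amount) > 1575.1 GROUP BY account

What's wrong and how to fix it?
Bug: Aggregate functions cannot appear in a WHERE clause

Fix: Use HAVING (which filters groups after aggregation) instead of WHERE

Corrected query:
SELECT account, SUM(amount) FROM transactions GROUP BY account HAVING SUM(amount) > 1575.1

Result:
account | SUM(amount)
--------+------------
ACC-101 | 3979.69    
ACC-106 | 8455.71    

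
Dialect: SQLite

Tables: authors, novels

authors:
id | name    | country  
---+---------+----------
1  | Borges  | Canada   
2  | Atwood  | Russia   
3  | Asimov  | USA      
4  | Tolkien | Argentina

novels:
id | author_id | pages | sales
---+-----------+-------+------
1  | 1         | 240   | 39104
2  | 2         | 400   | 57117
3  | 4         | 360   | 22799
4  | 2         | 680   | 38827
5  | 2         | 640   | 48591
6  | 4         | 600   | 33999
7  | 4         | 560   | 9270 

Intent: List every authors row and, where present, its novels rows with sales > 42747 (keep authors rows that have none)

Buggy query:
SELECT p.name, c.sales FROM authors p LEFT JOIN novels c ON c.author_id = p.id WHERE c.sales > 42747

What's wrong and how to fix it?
Bug: Filtering c.sales in WHERE discards the NULL rows produced by LEFT JOIN, turning it into an inner join

Fix: Move the right-table condition into the ON clause so unmatched parents are kept

Corrected query:
SELECT p.name, c.sales FROM authors p LEFT JOIN novels c ON c.author_id = p.id AND c.sales > 42747

Result:
name    | sales
--------+------
Borges  | NULL 
Atwood  | 48591
Atwood  | 57117
Asimov  | NULL 
Tolkien | NULL 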